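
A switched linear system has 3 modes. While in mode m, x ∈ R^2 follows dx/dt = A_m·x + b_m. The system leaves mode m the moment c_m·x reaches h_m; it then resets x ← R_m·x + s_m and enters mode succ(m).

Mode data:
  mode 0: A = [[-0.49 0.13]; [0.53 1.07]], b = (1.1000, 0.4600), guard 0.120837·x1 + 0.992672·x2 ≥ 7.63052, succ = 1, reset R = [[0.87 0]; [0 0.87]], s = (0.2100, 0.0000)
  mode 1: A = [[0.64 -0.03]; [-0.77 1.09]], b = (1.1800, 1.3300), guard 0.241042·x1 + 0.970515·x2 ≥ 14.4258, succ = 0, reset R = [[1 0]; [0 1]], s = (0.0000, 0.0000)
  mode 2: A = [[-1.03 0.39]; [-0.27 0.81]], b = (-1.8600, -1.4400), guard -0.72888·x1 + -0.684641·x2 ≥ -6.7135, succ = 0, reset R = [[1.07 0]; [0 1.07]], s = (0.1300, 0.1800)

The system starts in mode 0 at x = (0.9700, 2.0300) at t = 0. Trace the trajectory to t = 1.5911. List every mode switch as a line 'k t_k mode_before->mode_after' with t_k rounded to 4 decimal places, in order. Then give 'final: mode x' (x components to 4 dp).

Mode 0: guard c·x = 7.6305 hit at Δt = 0.9421 (t = 0.9421), x⁻ = (1.8794, 7.4581) → reset → x⁺ = (1.8451, 6.4885), jump to mode 1
Mode 1: flow for 0.6490 to horizon, guard not reached → x = (3.5264, 12.5731)

1 0.9421 0->1
final: 1 3.5264 12.5731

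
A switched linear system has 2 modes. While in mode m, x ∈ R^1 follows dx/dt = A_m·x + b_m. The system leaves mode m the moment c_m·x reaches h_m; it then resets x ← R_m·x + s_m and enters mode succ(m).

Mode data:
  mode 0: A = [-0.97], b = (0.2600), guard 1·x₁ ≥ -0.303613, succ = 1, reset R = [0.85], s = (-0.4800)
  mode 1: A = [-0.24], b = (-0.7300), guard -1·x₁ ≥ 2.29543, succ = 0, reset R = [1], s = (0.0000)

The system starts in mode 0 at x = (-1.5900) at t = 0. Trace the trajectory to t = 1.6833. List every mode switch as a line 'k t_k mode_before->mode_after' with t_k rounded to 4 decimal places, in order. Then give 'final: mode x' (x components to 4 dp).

Mode 0: guard c·x = -0.3036 hit at Δt = 1.2152 (t = 1.2152), x⁻ = (-0.3036) → reset → x⁺ = (-0.7381), jump to mode 1
Mode 1: flow for 0.4681 to horizon, guard not reached → x = (-0.9829)

1 1.2152 0->1
final: 1 -0.9829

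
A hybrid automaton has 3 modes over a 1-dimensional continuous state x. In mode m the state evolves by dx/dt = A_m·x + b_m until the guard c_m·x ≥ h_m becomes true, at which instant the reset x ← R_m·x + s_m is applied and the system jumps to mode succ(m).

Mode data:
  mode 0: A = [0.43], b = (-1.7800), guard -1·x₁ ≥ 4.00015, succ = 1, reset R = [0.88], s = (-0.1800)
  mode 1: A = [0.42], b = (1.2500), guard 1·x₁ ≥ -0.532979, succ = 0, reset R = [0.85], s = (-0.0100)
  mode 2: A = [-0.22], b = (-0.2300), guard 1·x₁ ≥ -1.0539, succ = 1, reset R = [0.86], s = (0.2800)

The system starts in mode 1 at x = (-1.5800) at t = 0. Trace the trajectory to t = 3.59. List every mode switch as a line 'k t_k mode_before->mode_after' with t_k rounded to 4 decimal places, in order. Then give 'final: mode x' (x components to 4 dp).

Mode 1: guard c·x = -0.5330 hit at Δt = 1.3323 (t = 1.3323), x⁻ = (-0.5330) → reset → x⁺ = (-0.4630), jump to mode 0
Mode 0: guard c·x = 4.0001 hit at Δt = 1.3259 (t = 2.6582), x⁻ = (-4.0001) → reset → x⁺ = (-3.7001), jump to mode 1
Mode 1: flow for 0.9318 to horizon, guard not reached → x = (-4.0469)

1 1.3323 1->0
2 2.6582 0->1
final: 1 -4.0469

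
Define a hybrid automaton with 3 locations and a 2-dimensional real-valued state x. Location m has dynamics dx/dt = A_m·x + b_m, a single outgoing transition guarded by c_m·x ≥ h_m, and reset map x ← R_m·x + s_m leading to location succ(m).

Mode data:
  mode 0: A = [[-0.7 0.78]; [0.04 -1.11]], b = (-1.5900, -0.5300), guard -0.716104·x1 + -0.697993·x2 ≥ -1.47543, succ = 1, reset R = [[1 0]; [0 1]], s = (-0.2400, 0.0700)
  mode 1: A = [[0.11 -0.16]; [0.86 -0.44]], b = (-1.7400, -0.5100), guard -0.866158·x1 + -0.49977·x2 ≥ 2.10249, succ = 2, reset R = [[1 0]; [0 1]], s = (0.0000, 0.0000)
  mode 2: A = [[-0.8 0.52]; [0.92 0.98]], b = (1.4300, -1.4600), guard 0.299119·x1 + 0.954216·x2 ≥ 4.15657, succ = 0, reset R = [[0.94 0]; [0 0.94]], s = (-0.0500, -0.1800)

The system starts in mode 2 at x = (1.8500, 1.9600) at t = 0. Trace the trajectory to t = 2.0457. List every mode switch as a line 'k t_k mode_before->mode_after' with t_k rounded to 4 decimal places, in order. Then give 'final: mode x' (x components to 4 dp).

1 0.5220 2->0
2 1.3815 0->1
final: 1 -0.3584 0.5997

Mode 2: guard c·x = 4.1566 hit at Δt = 0.5220 (t = 0.5220), x⁻ = (2.4367, 3.5922) → reset → x⁺ = (2.2405, 3.1966), jump to mode 0
Mode 0: guard c·x = -1.4754 hit at Δt = 0.8595 (t = 1.3815), x⁻ = (1.1108, 0.9742) → reset → x⁺ = (0.8708, 1.0442), jump to mode 1
Mode 1: flow for 0.6642 to horizon, guard not reached → x = (-0.3584, 0.5997)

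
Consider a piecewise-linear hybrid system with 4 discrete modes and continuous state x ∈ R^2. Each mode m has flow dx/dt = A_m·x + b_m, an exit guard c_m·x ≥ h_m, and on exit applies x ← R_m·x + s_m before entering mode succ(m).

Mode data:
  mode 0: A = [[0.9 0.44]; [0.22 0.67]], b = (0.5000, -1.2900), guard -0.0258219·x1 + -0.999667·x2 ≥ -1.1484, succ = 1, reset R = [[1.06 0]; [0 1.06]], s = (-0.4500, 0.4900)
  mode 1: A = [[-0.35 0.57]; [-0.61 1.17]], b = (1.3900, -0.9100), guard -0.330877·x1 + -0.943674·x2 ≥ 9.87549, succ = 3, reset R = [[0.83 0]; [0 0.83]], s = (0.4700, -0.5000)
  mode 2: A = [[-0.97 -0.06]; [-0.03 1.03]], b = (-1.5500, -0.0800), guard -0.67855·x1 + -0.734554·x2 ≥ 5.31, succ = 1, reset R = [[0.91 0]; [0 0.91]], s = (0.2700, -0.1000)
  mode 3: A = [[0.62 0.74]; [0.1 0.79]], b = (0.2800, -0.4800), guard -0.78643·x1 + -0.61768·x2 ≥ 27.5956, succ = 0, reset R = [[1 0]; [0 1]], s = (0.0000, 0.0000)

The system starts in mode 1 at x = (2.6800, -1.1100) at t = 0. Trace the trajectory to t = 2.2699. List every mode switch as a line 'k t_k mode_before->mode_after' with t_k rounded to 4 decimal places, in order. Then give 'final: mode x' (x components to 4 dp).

Mode 1: guard c·x = 9.8755 hit at Δt = 1.2133 (t = 1.2133), x⁻ = (0.1932, -10.5327) → reset → x⁺ = (0.6303, -9.2421), jump to mode 3
Mode 3: flow for 1.0566 to horizon, guard not reached → x = (-14.0926, -22.7666)

1 1.2133 1->3
final: 3 -14.0926 -22.7666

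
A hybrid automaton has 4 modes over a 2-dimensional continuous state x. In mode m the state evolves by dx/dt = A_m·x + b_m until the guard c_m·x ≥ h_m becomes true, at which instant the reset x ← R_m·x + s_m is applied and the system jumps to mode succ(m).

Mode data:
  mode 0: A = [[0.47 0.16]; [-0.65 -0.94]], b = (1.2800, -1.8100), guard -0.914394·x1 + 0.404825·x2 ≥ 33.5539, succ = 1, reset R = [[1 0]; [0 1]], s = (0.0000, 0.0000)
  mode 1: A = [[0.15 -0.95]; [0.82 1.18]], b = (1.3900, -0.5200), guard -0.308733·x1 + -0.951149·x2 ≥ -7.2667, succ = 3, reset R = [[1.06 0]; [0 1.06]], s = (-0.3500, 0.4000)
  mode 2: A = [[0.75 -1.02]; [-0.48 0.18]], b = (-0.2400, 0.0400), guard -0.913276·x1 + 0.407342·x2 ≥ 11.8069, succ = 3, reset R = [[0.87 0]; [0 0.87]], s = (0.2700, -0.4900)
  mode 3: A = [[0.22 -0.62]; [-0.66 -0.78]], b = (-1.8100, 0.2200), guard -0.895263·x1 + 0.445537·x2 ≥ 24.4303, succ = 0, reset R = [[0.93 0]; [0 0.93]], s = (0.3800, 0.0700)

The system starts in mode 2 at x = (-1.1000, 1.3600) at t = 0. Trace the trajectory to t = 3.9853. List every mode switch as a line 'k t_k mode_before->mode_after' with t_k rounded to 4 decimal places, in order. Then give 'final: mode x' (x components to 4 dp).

1 1.4699 2->3
2 2.8796 3->0
final: 0 -29.3677 13.5013

Mode 2: guard c·x = 11.8069 hit at Δt = 1.4699 (t = 1.4699), x⁻ = (-10.5475, 5.3373) → reset → x⁺ = (-8.9064, 4.1534), jump to mode 3
Mode 3: guard c·x = 24.4303 hit at Δt = 1.4097 (t = 2.8796), x⁻ = (-22.0500, 10.5260) → reset → x⁺ = (-20.1265, 9.8592), jump to mode 0
Mode 0: flow for 1.1057 to horizon, guard not reached → x = (-29.3677, 13.5013)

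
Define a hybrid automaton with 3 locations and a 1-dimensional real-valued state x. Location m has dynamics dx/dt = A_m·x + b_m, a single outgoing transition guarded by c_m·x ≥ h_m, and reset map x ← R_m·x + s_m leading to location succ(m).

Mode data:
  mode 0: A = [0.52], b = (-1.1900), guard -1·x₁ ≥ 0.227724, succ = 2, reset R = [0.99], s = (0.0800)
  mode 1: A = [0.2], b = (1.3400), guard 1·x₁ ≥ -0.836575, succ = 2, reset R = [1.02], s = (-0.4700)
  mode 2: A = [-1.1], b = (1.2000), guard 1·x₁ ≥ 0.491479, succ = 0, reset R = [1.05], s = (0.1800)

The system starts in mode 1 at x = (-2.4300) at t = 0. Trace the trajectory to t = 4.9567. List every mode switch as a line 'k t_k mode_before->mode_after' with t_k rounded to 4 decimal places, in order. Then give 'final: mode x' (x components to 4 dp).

1 1.5856 1->2
2 2.8521 2->0
3 3.7319 0->2
4 4.3900 2->0
final: 0 0.1504

Mode 1: guard c·x = -0.8366 hit at Δt = 1.5856 (t = 1.5856), x⁻ = (-0.8366) → reset → x⁺ = (-1.3233), jump to mode 2
Mode 2: guard c·x = 0.4915 hit at Δt = 1.2665 (t = 2.8521), x⁻ = (0.4915) → reset → x⁺ = (0.6961), jump to mode 0
Mode 0: guard c·x = 0.2277 hit at Δt = 0.8798 (t = 3.7319), x⁻ = (-0.2277) → reset → x⁺ = (-0.1454), jump to mode 2
Mode 2: guard c·x = 0.4915 hit at Δt = 0.6581 (t = 4.3900), x⁻ = (0.4915) → reset → x⁺ = (0.6961), jump to mode 0
Mode 0: flow for 0.5667 to horizon, guard not reached → x = (0.1504)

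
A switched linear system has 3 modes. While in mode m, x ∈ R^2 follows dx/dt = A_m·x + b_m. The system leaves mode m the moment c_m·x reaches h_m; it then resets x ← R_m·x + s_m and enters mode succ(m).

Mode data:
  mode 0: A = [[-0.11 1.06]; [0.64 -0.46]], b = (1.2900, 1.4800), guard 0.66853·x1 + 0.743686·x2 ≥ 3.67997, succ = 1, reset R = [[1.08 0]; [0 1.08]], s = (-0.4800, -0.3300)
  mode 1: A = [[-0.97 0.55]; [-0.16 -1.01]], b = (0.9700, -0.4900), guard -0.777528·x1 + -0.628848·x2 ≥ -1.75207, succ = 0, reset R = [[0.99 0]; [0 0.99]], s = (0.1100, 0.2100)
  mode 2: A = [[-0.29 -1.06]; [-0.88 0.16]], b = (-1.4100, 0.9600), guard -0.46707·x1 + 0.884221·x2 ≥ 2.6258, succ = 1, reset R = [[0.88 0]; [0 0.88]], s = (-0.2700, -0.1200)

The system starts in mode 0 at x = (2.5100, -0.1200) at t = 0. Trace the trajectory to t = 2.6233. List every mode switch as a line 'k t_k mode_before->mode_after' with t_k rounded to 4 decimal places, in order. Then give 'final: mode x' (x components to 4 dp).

Mode 0: guard c·x = 3.6800 hit at Δt = 0.6061 (t = 0.6061), x⁻ = (3.6076, 1.7053) → reset → x⁺ = (3.4162, 1.5117), jump to mode 1
Mode 1: guard c·x = -1.7521 hit at Δt = 0.8976 (t = 1.5037), x⁻ = (2.1986, 0.0677) → reset → x⁺ = (2.2866, 0.2771), jump to mode 0
Mode 0: guard c·x = 3.6800 hit at Δt = 0.5593 (t = 2.0630), x⁻ = (3.4613, 1.8368) → reset → x⁺ = (3.2582, 1.6537), jump to mode 1
Mode 1: flow for 0.5603 to horizon, guard not reached → x = (2.5457, 0.5333)

1 0.6061 0->1
2 1.5037 1->0
3 2.0630 0->1
final: 1 2.5457 0.5333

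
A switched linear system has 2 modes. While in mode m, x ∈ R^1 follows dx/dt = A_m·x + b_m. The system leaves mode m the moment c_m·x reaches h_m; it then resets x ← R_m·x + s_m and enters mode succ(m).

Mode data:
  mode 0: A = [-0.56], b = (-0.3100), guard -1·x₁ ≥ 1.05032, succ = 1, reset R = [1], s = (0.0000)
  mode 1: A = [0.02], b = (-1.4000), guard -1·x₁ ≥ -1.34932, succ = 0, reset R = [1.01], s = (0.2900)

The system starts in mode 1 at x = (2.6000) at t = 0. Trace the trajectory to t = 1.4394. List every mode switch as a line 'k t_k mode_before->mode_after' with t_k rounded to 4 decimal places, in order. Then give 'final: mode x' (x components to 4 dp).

Mode 1: guard c·x = -1.3493 hit at Δt = 0.9193 (t = 0.9193), x⁻ = (1.3493) → reset → x⁺ = (1.6528), jump to mode 0
Mode 0: flow for 0.5201 to horizon, guard not reached → x = (1.0953)

1 0.9193 1->0
final: 0 1.0953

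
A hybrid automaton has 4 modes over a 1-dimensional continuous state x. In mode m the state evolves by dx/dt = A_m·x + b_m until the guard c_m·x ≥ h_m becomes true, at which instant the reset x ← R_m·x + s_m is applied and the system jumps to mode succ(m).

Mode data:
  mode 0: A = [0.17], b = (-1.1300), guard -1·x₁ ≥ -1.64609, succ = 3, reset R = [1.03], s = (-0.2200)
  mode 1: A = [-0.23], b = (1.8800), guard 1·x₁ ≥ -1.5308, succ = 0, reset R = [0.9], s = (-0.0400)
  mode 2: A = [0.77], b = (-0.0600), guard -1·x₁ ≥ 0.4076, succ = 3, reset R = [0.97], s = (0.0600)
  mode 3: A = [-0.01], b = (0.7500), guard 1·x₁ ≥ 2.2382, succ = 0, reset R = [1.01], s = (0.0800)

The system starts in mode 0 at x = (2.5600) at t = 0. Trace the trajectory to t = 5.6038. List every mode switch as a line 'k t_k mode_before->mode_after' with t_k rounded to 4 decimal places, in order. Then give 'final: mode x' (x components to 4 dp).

Mode 0: guard c·x = -1.6461 hit at Δt = 1.1871 (t = 1.1871), x⁻ = (1.6461) → reset → x⁺ = (1.4755), jump to mode 3
Mode 3: guard c·x = 2.2382 hit at Δt = 1.0428 (t = 2.2299), x⁻ = (2.2382) → reset → x⁺ = (2.3406), jump to mode 0
Mode 0: guard c·x = -1.6461 hit at Δt = 0.8795 (t = 3.1094), x⁻ = (1.6461) → reset → x⁺ = (1.4755), jump to mode 3
Mode 3: guard c·x = 2.2382 hit at Δt = 1.0428 (t = 4.1522), x⁻ = (2.2382) → reset → x⁺ = (2.3406), jump to mode 0
Mode 0: guard c·x = -1.6461 hit at Δt = 0.8795 (t = 5.0316), x⁻ = (1.6461) → reset → x⁺ = (1.4755), jump to mode 3
Mode 3: flow for 0.5722 to horizon, guard not reached → x = (1.8949)

1 1.1871 0->3
2 2.2299 3->0
3 3.1094 0->3
4 4.1522 3->0
5 5.0316 0->3
final: 3 1.8949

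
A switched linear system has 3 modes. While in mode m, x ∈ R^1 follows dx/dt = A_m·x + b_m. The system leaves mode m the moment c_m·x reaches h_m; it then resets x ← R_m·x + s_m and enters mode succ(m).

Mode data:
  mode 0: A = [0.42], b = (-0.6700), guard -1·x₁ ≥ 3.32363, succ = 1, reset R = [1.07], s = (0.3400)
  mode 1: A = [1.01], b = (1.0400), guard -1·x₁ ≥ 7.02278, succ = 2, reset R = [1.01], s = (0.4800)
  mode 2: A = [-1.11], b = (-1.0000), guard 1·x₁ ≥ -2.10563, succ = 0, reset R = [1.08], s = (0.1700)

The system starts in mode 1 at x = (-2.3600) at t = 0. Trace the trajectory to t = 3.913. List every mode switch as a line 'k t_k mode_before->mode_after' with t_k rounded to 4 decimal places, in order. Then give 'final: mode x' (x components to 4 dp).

1 1.4903 1->2
2 2.8924 2->0
3 3.5708 0->1
final: 1 -4.1190

Mode 1: guard c·x = 7.0228 hit at Δt = 1.4903 (t = 1.4903), x⁻ = (-7.0228) → reset → x⁺ = (-6.6130), jump to mode 2
Mode 2: guard c·x = -2.1056 hit at Δt = 1.4021 (t = 2.8924), x⁻ = (-2.1056) → reset → x⁺ = (-2.1041), jump to mode 0
Mode 0: guard c·x = 3.3236 hit at Δt = 0.6784 (t = 3.5708), x⁻ = (-3.3236) → reset → x⁺ = (-3.2163), jump to mode 1
Mode 1: flow for 0.3422 to horizon, guard not reached → x = (-4.1190)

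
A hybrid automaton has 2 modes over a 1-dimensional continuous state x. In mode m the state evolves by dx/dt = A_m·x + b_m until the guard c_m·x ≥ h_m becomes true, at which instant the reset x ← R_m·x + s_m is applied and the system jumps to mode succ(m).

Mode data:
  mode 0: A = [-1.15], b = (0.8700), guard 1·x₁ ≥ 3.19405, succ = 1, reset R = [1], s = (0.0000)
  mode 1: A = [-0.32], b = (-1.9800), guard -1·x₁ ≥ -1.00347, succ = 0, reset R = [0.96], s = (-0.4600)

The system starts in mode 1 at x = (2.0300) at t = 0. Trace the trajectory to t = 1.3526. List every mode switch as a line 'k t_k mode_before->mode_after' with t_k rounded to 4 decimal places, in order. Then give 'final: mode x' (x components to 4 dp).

1 0.4170 1->0
final: 0 0.6702

Mode 1: guard c·x = -1.0035 hit at Δt = 0.4170 (t = 0.4170), x⁻ = (1.0035) → reset → x⁺ = (0.5033), jump to mode 0
Mode 0: flow for 0.9356 to horizon, guard not reached → x = (0.6702)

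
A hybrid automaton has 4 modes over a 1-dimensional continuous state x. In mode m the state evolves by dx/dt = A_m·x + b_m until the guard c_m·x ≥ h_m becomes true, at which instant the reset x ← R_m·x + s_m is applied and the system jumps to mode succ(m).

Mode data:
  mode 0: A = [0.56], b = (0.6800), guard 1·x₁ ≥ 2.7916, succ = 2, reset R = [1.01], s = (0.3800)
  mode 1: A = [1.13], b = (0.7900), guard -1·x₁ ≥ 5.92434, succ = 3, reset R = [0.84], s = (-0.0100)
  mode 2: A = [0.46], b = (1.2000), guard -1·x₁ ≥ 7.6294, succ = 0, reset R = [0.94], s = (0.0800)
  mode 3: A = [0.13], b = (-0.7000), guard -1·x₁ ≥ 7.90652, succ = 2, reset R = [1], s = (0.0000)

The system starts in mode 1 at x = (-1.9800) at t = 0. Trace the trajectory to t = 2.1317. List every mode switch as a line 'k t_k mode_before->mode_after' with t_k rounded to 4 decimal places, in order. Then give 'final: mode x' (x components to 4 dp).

1 1.2442 1->3
final: 3 -6.2548

Mode 1: guard c·x = 5.9243 hit at Δt = 1.2442 (t = 1.2442), x⁻ = (-5.9243) → reset → x⁺ = (-4.9864), jump to mode 3
Mode 3: flow for 0.8875 to horizon, guard not reached → x = (-6.2548)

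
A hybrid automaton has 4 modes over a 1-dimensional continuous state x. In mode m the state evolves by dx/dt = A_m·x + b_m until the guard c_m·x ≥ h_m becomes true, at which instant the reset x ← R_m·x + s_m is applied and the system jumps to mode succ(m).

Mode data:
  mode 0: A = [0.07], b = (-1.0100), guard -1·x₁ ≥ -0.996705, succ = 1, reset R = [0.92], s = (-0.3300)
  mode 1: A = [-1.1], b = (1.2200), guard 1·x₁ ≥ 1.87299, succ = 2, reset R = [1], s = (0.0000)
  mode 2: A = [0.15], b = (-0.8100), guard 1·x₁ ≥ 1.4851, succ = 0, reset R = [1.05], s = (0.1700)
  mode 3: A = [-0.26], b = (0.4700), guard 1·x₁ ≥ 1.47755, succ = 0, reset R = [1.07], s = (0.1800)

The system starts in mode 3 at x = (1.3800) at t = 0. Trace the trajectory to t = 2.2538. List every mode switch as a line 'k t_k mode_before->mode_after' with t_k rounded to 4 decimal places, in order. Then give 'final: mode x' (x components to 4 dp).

1 0.9957 3->0
2 1.8326 0->1
final: 1 0.7806

Mode 3: guard c·x = 1.4775 hit at Δt = 0.9957 (t = 0.9957), x⁻ = (1.4775) → reset → x⁺ = (1.7610), jump to mode 0
Mode 0: guard c·x = -0.9967 hit at Δt = 0.8369 (t = 1.8326), x⁻ = (0.9967) → reset → x⁺ = (0.5870), jump to mode 1
Mode 1: flow for 0.4212 to horizon, guard not reached → x = (0.7806)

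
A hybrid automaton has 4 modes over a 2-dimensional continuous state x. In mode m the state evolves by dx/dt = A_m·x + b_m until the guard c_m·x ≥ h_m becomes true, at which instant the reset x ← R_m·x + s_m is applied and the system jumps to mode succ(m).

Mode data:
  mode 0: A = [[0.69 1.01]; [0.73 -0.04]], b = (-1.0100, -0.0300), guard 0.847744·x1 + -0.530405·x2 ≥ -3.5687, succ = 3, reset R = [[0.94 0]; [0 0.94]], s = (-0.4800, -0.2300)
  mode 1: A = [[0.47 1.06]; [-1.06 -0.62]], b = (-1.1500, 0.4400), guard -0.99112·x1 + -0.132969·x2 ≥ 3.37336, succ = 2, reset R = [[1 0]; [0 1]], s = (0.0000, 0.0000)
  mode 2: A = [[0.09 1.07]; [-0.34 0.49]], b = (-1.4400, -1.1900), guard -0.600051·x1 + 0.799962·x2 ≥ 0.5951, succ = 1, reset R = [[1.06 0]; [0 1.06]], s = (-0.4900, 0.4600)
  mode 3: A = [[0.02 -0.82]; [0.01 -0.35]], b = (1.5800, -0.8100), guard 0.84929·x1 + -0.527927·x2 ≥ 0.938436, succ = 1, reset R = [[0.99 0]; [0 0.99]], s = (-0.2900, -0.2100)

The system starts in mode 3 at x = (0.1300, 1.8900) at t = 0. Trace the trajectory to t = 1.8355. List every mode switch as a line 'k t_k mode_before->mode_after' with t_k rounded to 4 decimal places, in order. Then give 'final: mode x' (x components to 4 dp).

Mode 3: guard c·x = 0.9384 hit at Δt = 1.4391 (t = 1.4391), x⁻ = (1.2497, 0.2328) → reset → x⁺ = (0.9472, 0.0205), jump to mode 1
Mode 1: flow for 0.3964 to horizon, guard not reached → x = (0.6112, -0.1208)

1 1.4391 3->1
final: 1 0.6112 -0.1208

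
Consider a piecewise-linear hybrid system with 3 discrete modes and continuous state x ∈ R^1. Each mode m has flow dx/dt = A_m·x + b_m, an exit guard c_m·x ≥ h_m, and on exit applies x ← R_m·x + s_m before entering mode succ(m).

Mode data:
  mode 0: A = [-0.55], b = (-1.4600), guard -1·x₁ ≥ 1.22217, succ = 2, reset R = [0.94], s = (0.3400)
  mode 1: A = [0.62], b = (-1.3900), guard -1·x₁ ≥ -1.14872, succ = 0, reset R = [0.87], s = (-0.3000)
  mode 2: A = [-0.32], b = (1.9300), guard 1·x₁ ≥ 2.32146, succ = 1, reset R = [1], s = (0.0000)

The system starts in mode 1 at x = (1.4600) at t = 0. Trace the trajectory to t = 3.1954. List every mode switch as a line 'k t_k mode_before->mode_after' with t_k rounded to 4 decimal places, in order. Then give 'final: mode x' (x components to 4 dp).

1 0.5405 1->0
2 2.0874 0->2
final: 2 1.2330

Mode 1: guard c·x = -1.1487 hit at Δt = 0.5405 (t = 0.5405), x⁻ = (1.1487) → reset → x⁺ = (0.6994), jump to mode 0
Mode 0: guard c·x = 1.2222 hit at Δt = 1.5469 (t = 2.0874), x⁻ = (-1.2222) → reset → x⁺ = (-0.8088), jump to mode 2
Mode 2: flow for 1.1080 to horizon, guard not reached → x = (1.2330)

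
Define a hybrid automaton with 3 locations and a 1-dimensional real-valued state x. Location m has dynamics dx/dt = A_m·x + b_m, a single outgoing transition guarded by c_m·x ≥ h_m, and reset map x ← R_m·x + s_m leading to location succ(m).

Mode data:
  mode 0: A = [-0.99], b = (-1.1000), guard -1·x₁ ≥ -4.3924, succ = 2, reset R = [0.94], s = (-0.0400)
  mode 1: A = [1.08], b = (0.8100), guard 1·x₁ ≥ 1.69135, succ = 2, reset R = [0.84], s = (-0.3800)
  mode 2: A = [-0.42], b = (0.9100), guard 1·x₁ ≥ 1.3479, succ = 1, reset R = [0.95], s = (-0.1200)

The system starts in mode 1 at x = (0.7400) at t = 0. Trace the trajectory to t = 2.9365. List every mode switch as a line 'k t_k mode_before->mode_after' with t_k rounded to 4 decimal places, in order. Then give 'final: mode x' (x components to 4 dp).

1 0.4572 1->2
2 1.2157 2->1
3 1.4427 1->2
4 2.2012 2->1
5 2.4282 1->2
final: 2 1.2572

Mode 1: guard c·x = 1.6913 hit at Δt = 0.4572 (t = 0.4572), x⁻ = (1.6913) → reset → x⁺ = (1.0407), jump to mode 2
Mode 2: guard c·x = 1.3479 hit at Δt = 0.7585 (t = 1.2157), x⁻ = (1.3479) → reset → x⁺ = (1.1605), jump to mode 1
Mode 1: guard c·x = 1.6913 hit at Δt = 0.2270 (t = 1.4427), x⁻ = (1.6913) → reset → x⁺ = (1.0407), jump to mode 2
Mode 2: guard c·x = 1.3479 hit at Δt = 0.7585 (t = 2.2012), x⁻ = (1.3479) → reset → x⁺ = (1.1605), jump to mode 1
Mode 1: guard c·x = 1.6913 hit at Δt = 0.2270 (t = 2.4282), x⁻ = (1.6913) → reset → x⁺ = (1.0407), jump to mode 2
Mode 2: flow for 0.5083 to horizon, guard not reached → x = (1.2572)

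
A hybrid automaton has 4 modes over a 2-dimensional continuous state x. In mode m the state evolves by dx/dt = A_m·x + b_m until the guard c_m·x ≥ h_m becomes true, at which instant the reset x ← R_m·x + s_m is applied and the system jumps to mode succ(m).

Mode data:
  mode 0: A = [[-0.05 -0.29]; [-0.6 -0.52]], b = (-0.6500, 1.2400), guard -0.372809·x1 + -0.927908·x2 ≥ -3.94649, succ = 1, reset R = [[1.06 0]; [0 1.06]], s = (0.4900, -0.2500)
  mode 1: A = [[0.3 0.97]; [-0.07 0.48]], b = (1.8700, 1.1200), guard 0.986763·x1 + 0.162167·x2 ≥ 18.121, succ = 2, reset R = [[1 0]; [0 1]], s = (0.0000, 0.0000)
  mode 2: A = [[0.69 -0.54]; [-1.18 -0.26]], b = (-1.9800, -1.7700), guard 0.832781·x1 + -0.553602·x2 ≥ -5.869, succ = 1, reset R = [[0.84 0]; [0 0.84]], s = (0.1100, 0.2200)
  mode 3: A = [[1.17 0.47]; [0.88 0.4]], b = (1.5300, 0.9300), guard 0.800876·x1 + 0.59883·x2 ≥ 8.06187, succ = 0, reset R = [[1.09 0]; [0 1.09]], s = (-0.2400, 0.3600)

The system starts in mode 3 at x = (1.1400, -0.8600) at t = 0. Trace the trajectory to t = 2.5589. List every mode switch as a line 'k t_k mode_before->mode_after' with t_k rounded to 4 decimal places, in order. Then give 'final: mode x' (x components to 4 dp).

Mode 3: guard c·x = 8.0619 hit at Δt = 1.0454 (t = 1.0454), x⁻ = (7.3573, 3.6231) → reset → x⁺ = (7.7794, 4.3092), jump to mode 0
Mode 0: guard c·x = -3.9465 hit at Δt = 0.6024 (t = 1.6478), x⁻ = (6.6761, 1.5708) → reset → x⁺ = (7.5666, 1.4151), jump to mode 1
Mode 1: flow for 0.9111 to horizon, guard not reached → x = (13.9295, 2.6487)

1 1.0454 3->0
2 1.6478 0->1
final: 1 13.9295 2.6487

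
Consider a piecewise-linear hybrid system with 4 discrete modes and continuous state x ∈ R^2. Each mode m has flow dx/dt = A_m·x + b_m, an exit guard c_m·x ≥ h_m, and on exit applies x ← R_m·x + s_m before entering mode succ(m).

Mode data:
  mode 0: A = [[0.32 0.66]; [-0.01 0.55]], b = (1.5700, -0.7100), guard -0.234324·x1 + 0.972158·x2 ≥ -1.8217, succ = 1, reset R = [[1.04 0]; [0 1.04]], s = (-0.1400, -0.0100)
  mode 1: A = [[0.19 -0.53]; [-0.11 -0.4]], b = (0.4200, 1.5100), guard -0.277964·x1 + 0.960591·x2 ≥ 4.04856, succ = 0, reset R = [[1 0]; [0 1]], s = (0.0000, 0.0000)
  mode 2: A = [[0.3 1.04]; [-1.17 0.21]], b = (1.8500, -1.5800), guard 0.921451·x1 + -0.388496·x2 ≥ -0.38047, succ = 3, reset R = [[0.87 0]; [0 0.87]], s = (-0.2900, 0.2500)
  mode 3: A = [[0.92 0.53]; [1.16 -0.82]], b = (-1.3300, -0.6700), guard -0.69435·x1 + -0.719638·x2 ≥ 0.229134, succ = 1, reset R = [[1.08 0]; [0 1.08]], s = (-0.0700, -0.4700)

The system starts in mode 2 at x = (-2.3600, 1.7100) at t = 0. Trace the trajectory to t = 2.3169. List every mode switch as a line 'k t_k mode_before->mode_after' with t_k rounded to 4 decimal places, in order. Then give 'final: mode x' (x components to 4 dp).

Mode 2: guard c·x = -0.3805 hit at Δt = 0.7593 (t = 0.7593), x⁻ = (0.3335, 1.7703) → reset → x⁺ = (0.0001, 1.7902), jump to mode 3
Mode 3: guard c·x = 0.2291 hit at Δt = 0.7327 (t = 1.4920), x⁻ = (-0.7491, 0.4044) → reset → x⁺ = (-0.8791, -0.0332), jump to mode 1
Mode 1: flow for 0.8249 to horizon, guard not reached → x = (-0.9140, 1.1032)

1 0.7593 2->3
2 1.4920 3->1
final: 1 -0.9140 1.1032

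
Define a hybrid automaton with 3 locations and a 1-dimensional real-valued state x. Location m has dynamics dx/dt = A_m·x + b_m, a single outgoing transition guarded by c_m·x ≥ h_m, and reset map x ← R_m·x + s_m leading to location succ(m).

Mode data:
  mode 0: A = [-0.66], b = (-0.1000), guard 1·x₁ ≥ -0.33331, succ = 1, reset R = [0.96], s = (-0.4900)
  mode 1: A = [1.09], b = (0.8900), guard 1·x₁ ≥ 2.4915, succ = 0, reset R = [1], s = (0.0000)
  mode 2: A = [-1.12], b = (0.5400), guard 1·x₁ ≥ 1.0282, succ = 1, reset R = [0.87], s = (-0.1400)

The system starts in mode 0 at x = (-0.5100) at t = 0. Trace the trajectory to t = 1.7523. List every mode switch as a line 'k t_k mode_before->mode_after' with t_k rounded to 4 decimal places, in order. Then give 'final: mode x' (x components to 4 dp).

Mode 0: guard c·x = -0.3333 hit at Δt = 1.0288 (t = 1.0288), x⁻ = (-0.3333) → reset → x⁺ = (-0.8100), jump to mode 1
Mode 1: flow for 0.7235 to horizon, guard not reached → x = (-0.8021)

1 1.0288 0->1
final: 1 -0.8021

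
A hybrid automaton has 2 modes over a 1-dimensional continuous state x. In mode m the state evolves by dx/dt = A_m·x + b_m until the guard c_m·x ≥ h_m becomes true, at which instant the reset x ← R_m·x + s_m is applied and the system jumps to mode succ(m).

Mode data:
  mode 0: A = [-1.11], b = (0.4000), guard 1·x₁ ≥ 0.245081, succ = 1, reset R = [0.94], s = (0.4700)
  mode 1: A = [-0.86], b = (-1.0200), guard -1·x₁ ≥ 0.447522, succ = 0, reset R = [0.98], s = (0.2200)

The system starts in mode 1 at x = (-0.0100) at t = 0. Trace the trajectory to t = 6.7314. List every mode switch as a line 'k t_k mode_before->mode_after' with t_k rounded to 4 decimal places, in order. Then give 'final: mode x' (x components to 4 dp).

Mode 1: guard c·x = 0.4475 hit at Δt = 0.5410 (t = 0.5410), x⁻ = (-0.4475) → reset → x⁺ = (-0.2186), jump to mode 0
Mode 0: guard c·x = 0.2451 hit at Δt = 1.4539 (t = 1.9949), x⁻ = (0.2451) → reset → x⁺ = (0.7004), jump to mode 1
Mode 1: guard c·x = 0.4475 hit at Δt = 1.0904 (t = 3.0853), x⁻ = (-0.4475) → reset → x⁺ = (-0.2186), jump to mode 0
Mode 0: guard c·x = 0.2451 hit at Δt = 1.4539 (t = 4.5392), x⁻ = (0.2451) → reset → x⁺ = (0.7004), jump to mode 1
Mode 1: guard c·x = 0.4475 hit at Δt = 1.0904 (t = 5.6297), x⁻ = (-0.4475) → reset → x⁺ = (-0.2186), jump to mode 0
Mode 0: flow for 1.1017 to horizon, guard not reached → x = (0.1899)

1 0.5410 1->0
2 1.9949 0->1
3 3.0853 1->0
4 4.5392 0->1
5 5.6297 1->0
final: 0 0.1899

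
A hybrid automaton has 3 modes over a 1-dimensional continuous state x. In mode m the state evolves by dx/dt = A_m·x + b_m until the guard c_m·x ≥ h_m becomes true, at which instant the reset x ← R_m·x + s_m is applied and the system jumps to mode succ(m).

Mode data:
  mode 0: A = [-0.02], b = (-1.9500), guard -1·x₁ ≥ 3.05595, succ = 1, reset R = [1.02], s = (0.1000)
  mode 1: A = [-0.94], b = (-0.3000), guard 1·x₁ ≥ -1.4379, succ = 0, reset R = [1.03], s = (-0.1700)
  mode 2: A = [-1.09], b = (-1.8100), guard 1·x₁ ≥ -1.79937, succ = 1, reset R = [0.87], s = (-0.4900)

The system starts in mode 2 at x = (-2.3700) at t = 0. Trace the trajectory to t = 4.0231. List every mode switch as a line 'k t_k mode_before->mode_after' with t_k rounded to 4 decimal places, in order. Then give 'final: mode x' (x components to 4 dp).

Mode 2: guard c·x = -1.7994 hit at Δt = 1.4966 (t = 1.4966), x⁻ = (-1.7994) → reset → x⁺ = (-2.0555), jump to mode 1
Mode 1: guard c·x = -1.4379 hit at Δt = 0.4676 (t = 1.9642), x⁻ = (-1.4379) → reset → x⁺ = (-1.6510), jump to mode 0
Mode 0: guard c·x = 3.0560 hit at Δt = 0.7383 (t = 2.7025), x⁻ = (-3.0560) → reset → x⁺ = (-3.0171), jump to mode 1
Mode 1: guard c·x = -1.4379 hit at Δt = 0.9365 (t = 3.6390), x⁻ = (-1.4379) → reset → x⁺ = (-1.6510), jump to mode 0
Mode 0: flow for 0.3841 to horizon, guard not reached → x = (-2.3846)

1 1.4966 2->1
2 1.9642 1->0
3 2.7025 0->1
4 3.6390 1->0
final: 0 -2.3846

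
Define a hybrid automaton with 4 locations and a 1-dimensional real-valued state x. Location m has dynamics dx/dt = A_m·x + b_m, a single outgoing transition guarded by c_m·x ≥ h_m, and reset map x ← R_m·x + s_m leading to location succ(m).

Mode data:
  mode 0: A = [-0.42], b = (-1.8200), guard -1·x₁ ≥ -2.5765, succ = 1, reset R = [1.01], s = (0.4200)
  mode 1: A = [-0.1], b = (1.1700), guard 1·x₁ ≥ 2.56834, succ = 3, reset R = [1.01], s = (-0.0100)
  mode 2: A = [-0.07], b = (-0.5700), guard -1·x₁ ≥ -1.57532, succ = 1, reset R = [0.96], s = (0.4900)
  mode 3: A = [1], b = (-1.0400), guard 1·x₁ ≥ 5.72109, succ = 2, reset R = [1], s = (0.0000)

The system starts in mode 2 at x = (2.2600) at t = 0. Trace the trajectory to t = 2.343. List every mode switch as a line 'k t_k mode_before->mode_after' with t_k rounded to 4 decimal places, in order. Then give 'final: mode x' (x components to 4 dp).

1 0.9726 2->1
2 1.5740 1->3
final: 3 4.3714

Mode 2: guard c·x = -1.5753 hit at Δt = 0.9726 (t = 0.9726), x⁻ = (1.5753) → reset → x⁺ = (2.0023), jump to mode 1
Mode 1: guard c·x = 2.5683 hit at Δt = 0.6014 (t = 1.5740), x⁻ = (2.5683) → reset → x⁺ = (2.5840), jump to mode 3
Mode 3: flow for 0.7690 to horizon, guard not reached → x = (4.3714)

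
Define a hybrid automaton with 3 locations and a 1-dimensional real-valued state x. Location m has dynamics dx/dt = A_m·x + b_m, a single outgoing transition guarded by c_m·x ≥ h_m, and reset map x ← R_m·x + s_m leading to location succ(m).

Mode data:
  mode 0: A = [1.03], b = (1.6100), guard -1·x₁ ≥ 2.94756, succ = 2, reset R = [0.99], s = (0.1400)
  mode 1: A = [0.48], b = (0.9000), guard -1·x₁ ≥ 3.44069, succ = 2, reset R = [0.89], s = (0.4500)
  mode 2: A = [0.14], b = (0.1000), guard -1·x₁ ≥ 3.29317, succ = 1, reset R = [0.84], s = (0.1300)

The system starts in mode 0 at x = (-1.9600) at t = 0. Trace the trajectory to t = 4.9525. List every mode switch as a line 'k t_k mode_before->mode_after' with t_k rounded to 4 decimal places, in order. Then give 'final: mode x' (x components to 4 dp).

1 1.2130 0->2
2 2.8045 2->1
3 4.3068 1->2
final: 2 -2.7918

Mode 0: guard c·x = 2.9476 hit at Δt = 1.2130 (t = 1.2130), x⁻ = (-2.9476) → reset → x⁺ = (-2.7781), jump to mode 2
Mode 2: guard c·x = 3.2932 hit at Δt = 1.5915 (t = 2.8045), x⁻ = (-3.2932) → reset → x⁺ = (-2.6363), jump to mode 1
Mode 1: guard c·x = 3.4407 hit at Δt = 1.5023 (t = 4.3068), x⁻ = (-3.4407) → reset → x⁺ = (-2.6122), jump to mode 2
Mode 2: flow for 0.6457 to horizon, guard not reached → x = (-2.7918)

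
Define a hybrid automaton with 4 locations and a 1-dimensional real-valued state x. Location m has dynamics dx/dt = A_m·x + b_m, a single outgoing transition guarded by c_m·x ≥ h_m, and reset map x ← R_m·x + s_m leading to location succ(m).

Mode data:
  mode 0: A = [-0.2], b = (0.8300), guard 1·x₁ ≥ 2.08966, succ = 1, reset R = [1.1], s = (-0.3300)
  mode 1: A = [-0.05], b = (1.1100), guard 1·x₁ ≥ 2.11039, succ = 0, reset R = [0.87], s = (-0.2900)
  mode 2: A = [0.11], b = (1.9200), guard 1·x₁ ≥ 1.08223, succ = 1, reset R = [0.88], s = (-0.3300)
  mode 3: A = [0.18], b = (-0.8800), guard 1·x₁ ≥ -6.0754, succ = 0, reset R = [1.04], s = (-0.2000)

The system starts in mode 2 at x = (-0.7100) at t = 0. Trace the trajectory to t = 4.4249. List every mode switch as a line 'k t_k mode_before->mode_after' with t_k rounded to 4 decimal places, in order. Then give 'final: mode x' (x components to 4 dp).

1 0.9244 2->1
2 2.3535 1->0
3 3.5243 0->1
4 3.6649 1->0
final: 0 1.9132

Mode 2: guard c·x = 1.0822 hit at Δt = 0.9244 (t = 0.9244), x⁻ = (1.0822) → reset → x⁺ = (0.6224), jump to mode 1
Mode 1: guard c·x = 2.1104 hit at Δt = 1.4291 (t = 2.3535), x⁻ = (2.1104) → reset → x⁺ = (1.5460), jump to mode 0
Mode 0: guard c·x = 2.0897 hit at Δt = 1.1708 (t = 3.5243), x⁻ = (2.0897) → reset → x⁺ = (1.9686), jump to mode 1
Mode 1: guard c·x = 2.1104 hit at Δt = 0.1406 (t = 3.6649), x⁻ = (2.1104) → reset → x⁺ = (1.5460), jump to mode 0
Mode 0: flow for 0.7600 to horizon, guard not reached → x = (1.9132)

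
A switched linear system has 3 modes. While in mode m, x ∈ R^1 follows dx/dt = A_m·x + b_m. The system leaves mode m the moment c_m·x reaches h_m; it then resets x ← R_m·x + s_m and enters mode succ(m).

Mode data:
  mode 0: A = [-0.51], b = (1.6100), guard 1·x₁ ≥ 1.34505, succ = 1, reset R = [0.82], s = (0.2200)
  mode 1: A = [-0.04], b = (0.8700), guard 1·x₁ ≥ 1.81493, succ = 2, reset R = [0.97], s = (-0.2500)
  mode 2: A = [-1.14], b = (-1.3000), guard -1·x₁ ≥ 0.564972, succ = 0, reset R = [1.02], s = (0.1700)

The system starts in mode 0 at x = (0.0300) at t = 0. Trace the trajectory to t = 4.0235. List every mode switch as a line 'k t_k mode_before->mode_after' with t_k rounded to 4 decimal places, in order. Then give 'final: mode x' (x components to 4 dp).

1 1.0700 0->1
2 1.6795 1->2
3 3.0195 2->0
final: 0 1.0216

Mode 0: guard c·x = 1.3451 hit at Δt = 1.0700 (t = 1.0700), x⁻ = (1.3450) → reset → x⁺ = (1.3229), jump to mode 1
Mode 1: guard c·x = 1.8149 hit at Δt = 0.6095 (t = 1.6795), x⁻ = (1.8149) → reset → x⁺ = (1.5105), jump to mode 2
Mode 2: guard c·x = 0.5650 hit at Δt = 1.3400 (t = 3.0195), x⁻ = (-0.5650) → reset → x⁺ = (-0.4063), jump to mode 0
Mode 0: flow for 1.0040 to horizon, guard not reached → x = (1.0216)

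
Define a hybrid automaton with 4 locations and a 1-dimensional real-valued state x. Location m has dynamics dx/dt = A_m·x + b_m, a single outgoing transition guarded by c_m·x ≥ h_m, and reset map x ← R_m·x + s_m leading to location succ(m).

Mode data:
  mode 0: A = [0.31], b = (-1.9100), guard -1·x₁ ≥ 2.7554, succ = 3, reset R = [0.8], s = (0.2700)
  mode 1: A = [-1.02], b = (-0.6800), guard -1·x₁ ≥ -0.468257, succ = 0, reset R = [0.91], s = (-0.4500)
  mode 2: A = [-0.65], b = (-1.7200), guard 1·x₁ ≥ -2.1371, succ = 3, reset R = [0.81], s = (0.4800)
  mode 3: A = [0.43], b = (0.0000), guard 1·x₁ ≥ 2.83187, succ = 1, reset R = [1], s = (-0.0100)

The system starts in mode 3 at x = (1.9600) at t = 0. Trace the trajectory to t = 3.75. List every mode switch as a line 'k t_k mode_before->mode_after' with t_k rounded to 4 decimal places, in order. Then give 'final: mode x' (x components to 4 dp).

1 0.8558 3->1
2 1.9567 1->0
3 3.1366 0->3
final: 3 -2.5181

Mode 3: guard c·x = 2.8319 hit at Δt = 0.8558 (t = 0.8558), x⁻ = (2.8319) → reset → x⁺ = (2.8219), jump to mode 1
Mode 1: guard c·x = -0.4683 hit at Δt = 1.1009 (t = 1.9567), x⁻ = (0.4683) → reset → x⁺ = (-0.0239), jump to mode 0
Mode 0: guard c·x = 2.7554 hit at Δt = 1.1799 (t = 3.1366), x⁻ = (-2.7554) → reset → x⁺ = (-1.9343), jump to mode 3
Mode 3: flow for 0.6134 to horizon, guard not reached → x = (-2.5181)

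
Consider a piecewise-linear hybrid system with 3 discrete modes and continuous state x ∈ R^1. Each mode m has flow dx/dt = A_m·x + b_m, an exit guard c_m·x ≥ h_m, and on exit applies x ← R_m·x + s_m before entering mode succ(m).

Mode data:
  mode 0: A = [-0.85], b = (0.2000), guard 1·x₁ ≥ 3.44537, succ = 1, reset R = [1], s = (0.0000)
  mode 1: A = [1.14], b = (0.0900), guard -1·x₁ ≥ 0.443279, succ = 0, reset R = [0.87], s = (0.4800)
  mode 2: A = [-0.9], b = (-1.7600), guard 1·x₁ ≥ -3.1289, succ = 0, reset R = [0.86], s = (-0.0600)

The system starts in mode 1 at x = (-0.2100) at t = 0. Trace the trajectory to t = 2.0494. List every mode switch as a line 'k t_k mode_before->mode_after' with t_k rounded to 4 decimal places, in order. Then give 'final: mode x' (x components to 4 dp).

Mode 1: guard c·x = 0.4433 hit at Δt = 0.8969 (t = 0.8969), x⁻ = (-0.4433) → reset → x⁺ = (0.0943), jump to mode 0
Mode 0: flow for 1.1525 to horizon, guard not reached → x = (0.1824)

1 0.8969 1->0
final: 0 0.1824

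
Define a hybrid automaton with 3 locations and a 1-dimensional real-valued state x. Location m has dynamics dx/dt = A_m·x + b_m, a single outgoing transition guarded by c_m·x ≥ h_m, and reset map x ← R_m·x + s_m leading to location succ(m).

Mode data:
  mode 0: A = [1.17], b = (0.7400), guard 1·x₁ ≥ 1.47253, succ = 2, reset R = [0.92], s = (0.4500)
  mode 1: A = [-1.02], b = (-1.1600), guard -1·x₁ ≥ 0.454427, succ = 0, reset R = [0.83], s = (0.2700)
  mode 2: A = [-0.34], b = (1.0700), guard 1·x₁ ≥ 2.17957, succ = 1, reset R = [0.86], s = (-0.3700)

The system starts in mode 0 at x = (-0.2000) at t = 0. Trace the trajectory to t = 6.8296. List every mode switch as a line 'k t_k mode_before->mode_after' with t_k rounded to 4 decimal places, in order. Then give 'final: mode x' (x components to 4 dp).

Mode 0: guard c·x = 1.4725 hit at Δt = 1.3526 (t = 1.3526), x⁻ = (1.4725) → reset → x⁺ = (1.8047), jump to mode 2
Mode 2: guard c·x = 2.1796 hit at Δt = 0.9631 (t = 2.3157), x⁻ = (2.1796) → reset → x⁺ = (1.5044), jump to mode 1
Mode 1: guard c·x = 0.4544 hit at Δt = 1.3264 (t = 3.6421), x⁻ = (-0.4544) → reset → x⁺ = (-0.1072), jump to mode 0
Mode 0: guard c·x = 1.4725 hit at Δt = 1.1864 (t = 4.8285), x⁻ = (1.4725) → reset → x⁺ = (1.8047), jump to mode 2
Mode 2: guard c·x = 2.1796 hit at Δt = 0.9631 (t = 5.7916), x⁻ = (2.1796) → reset → x⁺ = (1.5044), jump to mode 1
Mode 1: flow for 1.0380 to horizon, guard not reached → x = (-0.2209)

1 1.3526 0->2
2 2.3157 2->1
3 3.6421 1->0
4 4.8285 0->2
5 5.7916 2->1
final: 1 -0.2209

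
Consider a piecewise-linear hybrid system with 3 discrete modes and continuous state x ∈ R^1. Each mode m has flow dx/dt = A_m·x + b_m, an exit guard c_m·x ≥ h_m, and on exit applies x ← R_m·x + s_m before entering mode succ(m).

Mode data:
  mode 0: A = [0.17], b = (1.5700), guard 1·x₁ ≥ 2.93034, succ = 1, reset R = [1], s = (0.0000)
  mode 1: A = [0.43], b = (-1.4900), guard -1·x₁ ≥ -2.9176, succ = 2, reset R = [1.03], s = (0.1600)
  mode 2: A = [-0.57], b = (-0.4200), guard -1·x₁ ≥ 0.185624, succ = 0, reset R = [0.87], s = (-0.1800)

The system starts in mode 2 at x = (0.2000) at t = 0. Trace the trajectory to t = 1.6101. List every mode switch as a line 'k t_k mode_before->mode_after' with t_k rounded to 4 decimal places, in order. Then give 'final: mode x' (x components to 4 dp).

1 0.9305 2->0
final: 0 0.7477

Mode 2: guard c·x = 0.1856 hit at Δt = 0.9305 (t = 0.9305), x⁻ = (-0.1856) → reset → x⁺ = (-0.3415), jump to mode 0
Mode 0: flow for 0.6796 to horizon, guard not reached → x = (0.7477)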